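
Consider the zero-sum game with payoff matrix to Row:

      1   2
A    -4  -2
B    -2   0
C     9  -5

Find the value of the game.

-5/8

Row minima: A → -4, B → -2, C → -5; maximin = -2.
Column maxima: 1 → 9, 2 → 0; minimax = 0.
-2 ≠ 0, so there is no saddle point; optimal play is mixed.
A is strictly dominated by B, so Row never plays it.
On the remaining 2×2 (B, C vs 1, 2):
Let Row play B with probability p. Expected payoff against 1: (-2)p + 9(1−p) = −11p + 9; against 2: 0p + (-5)(1−p) = 5p − 5.
Setting these equal: −11p + 9 = 5p − 5 ⇒ −16p = -14 ⇒ p = 7/8, and the value is (-11)·(7/8) + 9 = -5/8.
For Column: with q = P(1), equating B's and C's payoffs gives −2q = 14q − 5 ⇒ q = 5/16.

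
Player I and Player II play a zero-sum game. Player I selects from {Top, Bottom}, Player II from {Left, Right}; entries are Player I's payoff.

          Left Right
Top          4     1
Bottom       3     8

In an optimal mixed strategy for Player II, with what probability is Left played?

Row minima: Top → 1, Bottom → 3; maximin = 3.
Column maxima: Left → 4, Right → 8; minimax = 4.
3 ≠ 4, so there is no saddle point; optimal play is mixed.
Let Player I play Top with probability p. Expected payoff against Left: 4p + 3(1−p) = p + 3; against Right: 1p + 8(1−p) = −7p + 8.
Setting these equal: p + 3 = −7p + 8 ⇒ 8p = 5 ⇒ p = 5/8, and the value is (1)·(5/8) + 3 = 29/8.
For Player II: with q = P(Left), equating Top's and Bottom's payoffs gives 3q + 1 = −5q + 8 ⇒ q = 7/8.

7/8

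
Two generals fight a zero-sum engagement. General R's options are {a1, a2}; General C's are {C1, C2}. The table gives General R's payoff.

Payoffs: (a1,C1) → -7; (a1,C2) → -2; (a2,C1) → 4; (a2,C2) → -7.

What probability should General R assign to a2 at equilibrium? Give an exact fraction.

Row minima: a1 → -7, a2 → -7; maximin = -7.
Column maxima: C1 → 4, C2 → -2; minimax = -2.
-7 ≠ -2, so there is no saddle point; optimal play is mixed.
Let General R play a1 with probability p. Expected payoff against C1: (-7)p + 4(1−p) = −11p + 4; against C2: (-2)p + (-7)(1−p) = 5p − 7.
Setting these equal: −11p + 4 = 5p − 7 ⇒ −16p = -11 ⇒ p = 11/16, and the value is (-11)·(11/16) + 4 = -57/16.
For General C: with q = P(C1), equating a1's and a2's payoffs gives −5q − 2 = 11q − 7 ⇒ q = 5/16.

5/16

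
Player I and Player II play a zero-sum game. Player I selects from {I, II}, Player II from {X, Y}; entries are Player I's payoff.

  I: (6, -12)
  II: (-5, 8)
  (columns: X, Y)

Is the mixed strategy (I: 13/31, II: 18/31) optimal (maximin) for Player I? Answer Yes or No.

Yes

Against X this mix gives (13/31)·6 + (18/31)·(-5) = -12/31.
Against Y this mix gives (13/31)·(-12) + (18/31)·8 = -12/31.
All of Player II's active replies (X, Y) yield -12/31, and no column does worse for Player I. The mix makes Player II indifferent and guarantees -12/31, so it is optimal.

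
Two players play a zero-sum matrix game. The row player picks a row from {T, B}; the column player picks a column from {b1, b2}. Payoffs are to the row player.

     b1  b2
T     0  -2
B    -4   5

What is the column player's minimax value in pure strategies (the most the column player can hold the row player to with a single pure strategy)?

Column maxima: b1 → 0, b2 → 5.
The smallest of these is 0.

0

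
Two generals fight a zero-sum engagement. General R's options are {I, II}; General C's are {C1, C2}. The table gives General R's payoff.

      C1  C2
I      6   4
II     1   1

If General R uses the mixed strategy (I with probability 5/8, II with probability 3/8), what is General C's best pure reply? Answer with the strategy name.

C2

If General C plays C1, General R's expected payoff is (5/8)·6 + (3/8)·1 = 33/8.
If General C plays C2, General R's expected payoff is (5/8)·4 + (3/8)·1 = 23/8.
General C minimizes General R's payoff; the smallest is 23/8, so the best response is C2.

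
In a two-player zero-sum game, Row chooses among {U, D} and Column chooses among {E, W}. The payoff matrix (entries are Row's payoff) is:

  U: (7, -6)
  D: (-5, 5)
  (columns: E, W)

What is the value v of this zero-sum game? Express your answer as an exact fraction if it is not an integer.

Row minima: U → -6, D → -5; maximin = -5.
Column maxima: E → 7, W → 5; minimax = 5.
-5 ≠ 5, so there is no saddle point; optimal play is mixed.
Let Row play U with probability p. Expected payoff against E: 7p + (-5)(1−p) = 12p − 5; against W: (-6)p + 5(1−p) = −11p + 5.
Setting these equal: 12p − 5 = −11p + 5 ⇒ 23p = 10 ⇒ p = 10/23, and the value is (12)·(10/23) − 5 = 5/23.
For Column: with q = P(E), equating U's and D's payoffs gives 13q − 6 = −10q + 5 ⇒ q = 11/23.

5/23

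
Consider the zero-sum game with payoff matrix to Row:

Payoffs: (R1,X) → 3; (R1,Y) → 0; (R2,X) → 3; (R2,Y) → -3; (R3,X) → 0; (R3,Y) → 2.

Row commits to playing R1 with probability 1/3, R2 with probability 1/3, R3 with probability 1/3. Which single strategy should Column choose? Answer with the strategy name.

If Column plays X, Row's expected payoff is (1/3)·3 + (1/3)·3 + (1/3)·0 = 2.
If Column plays Y, Row's expected payoff is (1/3)·0 + (1/3)·(-3) + (1/3)·2 = -1/3.
Column minimizes Row's payoff; the smallest is -1/3, so the best response is Y.

Y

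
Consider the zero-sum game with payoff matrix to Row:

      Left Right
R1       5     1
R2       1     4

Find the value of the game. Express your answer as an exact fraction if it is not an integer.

19/7

Row minima: R1 → 1, R2 → 1; maximin = 1.
Column maxima: Left → 5, Right → 4; minimax = 4.
1 ≠ 4, so there is no saddle point; optimal play is mixed.
Let Row play R1 with probability p. Expected payoff against Left: 5p + 1(1−p) = 4p + 1; against Right: 1p + 4(1−p) = −3p + 4.
Setting these equal: 4p + 1 = −3p + 4 ⇒ 7p = 3 ⇒ p = 3/7, and the value is (4)·(3/7) + 1 = 19/7.
For Column: with q = P(Left), equating R1's and R2's payoffs gives 4q + 1 = −3q + 4 ⇒ q = 3/7.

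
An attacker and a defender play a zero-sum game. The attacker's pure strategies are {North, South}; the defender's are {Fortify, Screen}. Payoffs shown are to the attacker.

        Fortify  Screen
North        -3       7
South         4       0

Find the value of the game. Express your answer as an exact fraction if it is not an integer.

2

Row minima: North → -3, South → 0; maximin = 0.
Column maxima: Fortify → 4, Screen → 7; minimax = 4.
0 ≠ 4, so there is no saddle point; optimal play is mixed.
Let the attacker play North with probability p. Expected payoff against Fortify: (-3)p + 4(1−p) = −7p + 4; against Screen: 7p + 0(1−p) = 7p.
Setting these equal: −7p + 4 = 7p ⇒ −14p = -4 ⇒ p = 2/7, and the value is (-7)·(2/7) + 4 = 2.
For the defender: with q = P(Fortify), equating North's and South's payoffs gives −10q + 7 = 4q ⇒ q = 1/2.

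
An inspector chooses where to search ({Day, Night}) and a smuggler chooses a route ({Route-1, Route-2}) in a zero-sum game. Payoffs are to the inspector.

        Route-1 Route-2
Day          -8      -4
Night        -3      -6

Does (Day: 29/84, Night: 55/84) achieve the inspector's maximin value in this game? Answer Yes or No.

Against Route-1 this mix gives (29/84)·(-8) + (55/84)·(-3) = -397/84.
Against Route-2 this mix gives (29/84)·(-4) + (55/84)·(-6) = -223/42.
The smuggler will play Route-2, holding the inspector to -223/42. Shifting weight toward the row that does better against Route-2 would raise this floor (the equalizing mix achieves -36/7 against both Route-2 and Route-1), so the proposed strategy is not optimal.

No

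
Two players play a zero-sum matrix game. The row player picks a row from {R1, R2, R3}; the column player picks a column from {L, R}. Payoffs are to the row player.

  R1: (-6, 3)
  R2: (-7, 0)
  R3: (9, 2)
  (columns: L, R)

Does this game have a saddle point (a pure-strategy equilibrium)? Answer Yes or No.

No

Row minima: R1 → -6, R2 → -7, R3 → 2; maximin = 2.
Column maxima: L → 9, R → 3; minimax = 3.
2 ≠ 3, so no pure-strategy equilibrium exists.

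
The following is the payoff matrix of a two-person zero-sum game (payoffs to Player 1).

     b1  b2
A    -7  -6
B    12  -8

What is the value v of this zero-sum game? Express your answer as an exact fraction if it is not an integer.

-128/21

Row minima: A → -7, B → -8; maximin = -7.
Column maxima: b1 → 12, b2 → -6; minimax = -6.
-7 ≠ -6, so there is no saddle point; optimal play is mixed.
Let Player 1 play A with probability p. Expected payoff against b1: (-7)p + 12(1−p) = −19p + 12; against b2: (-6)p + (-8)(1−p) = 2p − 8.
Setting these equal: −19p + 12 = 2p − 8 ⇒ −21p = -20 ⇒ p = 20/21, and the value is (-19)·(20/21) + 12 = -128/21.
For Player 2: with q = P(b1), equating A's and B's payoffs gives −q − 6 = 20q − 8 ⇒ q = 2/21.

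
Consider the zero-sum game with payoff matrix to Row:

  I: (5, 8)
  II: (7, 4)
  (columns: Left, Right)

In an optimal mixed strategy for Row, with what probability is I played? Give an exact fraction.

1/2

Row minima: I → 5, II → 4; maximin = 5.
Column maxima: Left → 7, Right → 8; minimax = 7.
5 ≠ 7, so there is no saddle point; optimal play is mixed.
Let Row play I with probability p. Expected payoff against Left: 5p + 7(1−p) = −2p + 7; against Right: 8p + 4(1−p) = 4p + 4.
Setting these equal: −2p + 7 = 4p + 4 ⇒ −6p = -3 ⇒ p = 1/2, and the value is (-2)·(1/2) + 7 = 6.
For Column: with q = P(Left), equating I's and II's payoffs gives −3q + 8 = 3q + 4 ⇒ q = 2/3.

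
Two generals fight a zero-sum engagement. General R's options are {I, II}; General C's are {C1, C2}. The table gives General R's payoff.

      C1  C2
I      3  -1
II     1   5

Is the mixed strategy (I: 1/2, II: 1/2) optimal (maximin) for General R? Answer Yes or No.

Against C1 this mix gives (1/2)·3 + (1/2)·1 = 2.
Against C2 this mix gives (1/2)·(-1) + (1/2)·5 = 2.
All of General C's active replies (C1, C2) yield 2, and no column does worse for General R. The mix makes General C indifferent and guarantees 2, so it is optimal.

Yes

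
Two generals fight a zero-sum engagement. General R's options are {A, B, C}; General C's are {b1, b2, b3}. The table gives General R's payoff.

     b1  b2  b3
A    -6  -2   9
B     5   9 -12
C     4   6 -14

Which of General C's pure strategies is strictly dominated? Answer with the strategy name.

b1 holds General R's payoff strictly below b2 in every row: -6 < -2, 5 < 9, 4 < 6.
So b2 is strictly dominated for General C.

b2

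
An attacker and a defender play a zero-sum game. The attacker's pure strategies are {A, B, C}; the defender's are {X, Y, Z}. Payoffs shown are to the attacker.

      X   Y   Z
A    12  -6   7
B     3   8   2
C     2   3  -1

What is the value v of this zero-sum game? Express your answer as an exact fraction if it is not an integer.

Row minima: A → -6, B → 2, C → -1; maximin = 2.
Column maxima: X → 12, Y → 8, Z → 7; minimax = 7.
2 ≠ 7, so there is no saddle point; optimal play is mixed.
C is strictly dominated by B, so the attacker never plays it.
X is strictly dominated by Z (it gives the attacker strictly more in every row), so the defender never plays it.
On the remaining 2×2 (A, B vs Y, Z):
Let the attacker play A with probability p. Expected payoff against Y: (-6)p + 8(1−p) = −14p + 8; against Z: 7p + 2(1−p) = 5p + 2.
Setting these equal: −14p + 8 = 5p + 2 ⇒ −19p = -6 ⇒ p = 6/19, and the value is (-14)·(6/19) + 8 = 68/19.
For the defender: with q = P(Y), equating A's and B's payoffs gives −13q + 7 = 6q + 2 ⇒ q = 5/19.

68/19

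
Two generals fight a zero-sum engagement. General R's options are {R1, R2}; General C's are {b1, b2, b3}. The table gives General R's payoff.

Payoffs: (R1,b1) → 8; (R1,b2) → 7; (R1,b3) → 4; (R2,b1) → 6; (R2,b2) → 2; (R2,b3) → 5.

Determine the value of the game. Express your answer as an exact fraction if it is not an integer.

Row minima: R1 → 4, R2 → 2; maximin = 4.
Column maxima: b1 → 8, b2 → 7, b3 → 5; minimax = 5.
4 ≠ 5, so there is no saddle point; optimal play is mixed.
b1 is strictly dominated by b2 (it gives General R strictly more in every row), so General C never plays it.
On the remaining 2×2 (R1, R2 vs b2, b3):
Let General R play R1 with probability p. Expected payoff against b2: 7p + 2(1−p) = 5p + 2; against b3: 4p + 5(1−p) = −p + 5.
Setting these equal: 5p + 2 = −p + 5 ⇒ 6p = 3 ⇒ p = 1/2, and the value is (5)·(1/2) + 2 = 9/2.
For General C: with q = P(b2), equating R1's and R2's payoffs gives 3q + 4 = −3q + 5 ⇒ q = 1/6.

9/2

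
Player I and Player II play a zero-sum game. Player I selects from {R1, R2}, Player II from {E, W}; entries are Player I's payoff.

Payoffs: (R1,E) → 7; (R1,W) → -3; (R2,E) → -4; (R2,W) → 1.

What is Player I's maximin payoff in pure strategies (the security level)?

Row minima: R1 → -3, R2 → -4.
The best of these is -3.

-3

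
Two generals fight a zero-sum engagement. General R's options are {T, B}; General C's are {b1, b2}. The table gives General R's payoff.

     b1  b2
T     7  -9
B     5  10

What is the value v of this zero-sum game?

115/21

Row minima: T → -9, B → 5; maximin = 5.
Column maxima: b1 → 7, b2 → 10; minimax = 7.
5 ≠ 7, so there is no saddle point; optimal play is mixed.
Let General R play T with probability p. Expected payoff against b1: 7p + 5(1−p) = 2p + 5; against b2: (-9)p + 10(1−p) = −19p + 10.
Setting these equal: 2p + 5 = −19p + 10 ⇒ 21p = 5 ⇒ p = 5/21, and the value is (2)·(5/21) + 5 = 115/21.
For General C: with q = P(b1), equating T's and B's payoffs gives 16q − 9 = −5q + 10 ⇒ q = 19/21.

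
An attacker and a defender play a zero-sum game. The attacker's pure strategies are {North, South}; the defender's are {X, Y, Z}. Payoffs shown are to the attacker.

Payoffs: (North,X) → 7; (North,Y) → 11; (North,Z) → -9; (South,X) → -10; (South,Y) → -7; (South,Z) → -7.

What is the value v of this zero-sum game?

Row minima: North → -9, South → -10; maximin = -9.
Column maxima: X → 7, Y → 11, Z → -7; minimax = -7.
-9 ≠ -7, so there is no saddle point; optimal play is mixed.
Y is strictly dominated by X (it gives the attacker strictly more in every row), so the defender never plays it.
On the remaining 2×2 (North, South vs X, Z):
Let the attacker play North with probability p. Expected payoff against X: 7p + (-10)(1−p) = 17p − 10; against Z: (-9)p + (-7)(1−p) = −2p − 7.
Setting these equal: 17p − 10 = −2p − 7 ⇒ 19p = 3 ⇒ p = 3/19, and the value is (17)·(3/19) − 10 = -139/19.
For the defender: with q = P(X), equating North's and South's payoffs gives 16q − 9 = −3q − 7 ⇒ q = 2/19.

-139/19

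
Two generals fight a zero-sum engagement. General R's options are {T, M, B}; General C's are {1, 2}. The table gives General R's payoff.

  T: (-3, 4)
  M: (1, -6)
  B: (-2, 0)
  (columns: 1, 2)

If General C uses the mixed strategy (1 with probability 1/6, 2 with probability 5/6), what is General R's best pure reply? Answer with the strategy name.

T

Expected payoff of T: (1/6)·(-3) + (5/6)·4 = 17/6.
Expected payoff of M: (1/6)·1 + (5/6)·(-6) = -29/6.
Expected payoff of B: (1/6)·(-2) + (5/6)·0 = -1/3.
The largest is 17/6, so General R's best response is T.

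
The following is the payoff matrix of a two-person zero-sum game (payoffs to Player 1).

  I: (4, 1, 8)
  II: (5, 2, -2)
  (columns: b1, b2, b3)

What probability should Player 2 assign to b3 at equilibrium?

1/11

Row minima: I → 1, II → -2; maximin = 1.
Column maxima: b1 → 5, b2 → 2, b3 → 8; minimax = 2.
1 ≠ 2, so there is no saddle point; optimal play is mixed.
b1 is strictly dominated by b2 (it gives Player 1 strictly more in every row), so Player 2 never plays it.
On the remaining 2×2 (I, II vs b2, b3):
Let Player 1 play I with probability p. Expected payoff against b2: 1p + 2(1−p) = −p + 2; against b3: 8p + (-2)(1−p) = 10p − 2.
Setting these equal: −p + 2 = 10p − 2 ⇒ −11p = -4 ⇒ p = 4/11, and the value is (-1)·(4/11) + 2 = 18/11.
For Player 2: with q = P(b2), equating I's and II's payoffs gives −7q + 8 = 4q − 2 ⇒ q = 10/11.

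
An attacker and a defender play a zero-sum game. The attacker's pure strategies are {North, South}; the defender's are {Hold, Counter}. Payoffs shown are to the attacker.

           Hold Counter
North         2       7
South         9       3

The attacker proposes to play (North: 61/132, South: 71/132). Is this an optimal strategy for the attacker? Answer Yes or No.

Against Hold this mix gives (61/132)·2 + (71/132)·9 = 761/132.
Against Counter this mix gives (61/132)·7 + (71/132)·3 = 160/33.
The defender will play Counter, holding the attacker to 160/33. Shifting weight toward the row that does better against Counter would raise this floor (the equalizing mix achieves 57/11 against both Counter and Hold), so the proposed strategy is not optimal.

No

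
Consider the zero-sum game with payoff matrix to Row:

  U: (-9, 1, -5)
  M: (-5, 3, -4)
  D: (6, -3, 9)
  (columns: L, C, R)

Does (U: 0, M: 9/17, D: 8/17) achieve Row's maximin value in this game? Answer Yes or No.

Yes

Against L this mix gives (9/17)·(-5) + (8/17)·6 = 3/17.
Against C this mix gives (9/17)·3 + (8/17)·(-3) = 3/17.
Against R this mix gives (9/17)·(-4) + (8/17)·9 = 36/17.
All of Column's active replies (L, C) yield 3/17, and no column does worse for Row. The mix makes Column indifferent and guarantees 3/17, so it is optimal.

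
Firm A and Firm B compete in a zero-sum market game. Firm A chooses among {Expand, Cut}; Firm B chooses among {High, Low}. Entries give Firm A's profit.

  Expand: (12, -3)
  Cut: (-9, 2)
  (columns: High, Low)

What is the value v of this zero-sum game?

Row minima: Expand → -3, Cut → -9; maximin = -3.
Column maxima: High → 12, Low → 2; minimax = 2.
-3 ≠ 2, so there is no saddle point; optimal play is mixed.
Let Firm A play Expand with probability p. Expected payoff against High: 12p + (-9)(1−p) = 21p − 9; against Low: (-3)p + 2(1−p) = −5p + 2.
Setting these equal: 21p − 9 = −5p + 2 ⇒ 26p = 11 ⇒ p = 11/26, and the value is (21)·(11/26) − 9 = -3/26.
For Firm B: with q = P(High), equating Expand's and Cut's payoffs gives 15q − 3 = −11q + 2 ⇒ q = 5/26.

-3/26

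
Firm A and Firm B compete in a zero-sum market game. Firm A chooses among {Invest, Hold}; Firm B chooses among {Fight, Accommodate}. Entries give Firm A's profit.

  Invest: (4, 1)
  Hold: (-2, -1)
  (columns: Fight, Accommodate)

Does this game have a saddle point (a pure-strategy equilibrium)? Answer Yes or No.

Yes

Row minima: Invest → 1, Hold → -2; maximin = 1.
Column maxima: Fight → 4, Accommodate → 1; minimax = 1.
maximin = minimax = 1, so a saddle point exists.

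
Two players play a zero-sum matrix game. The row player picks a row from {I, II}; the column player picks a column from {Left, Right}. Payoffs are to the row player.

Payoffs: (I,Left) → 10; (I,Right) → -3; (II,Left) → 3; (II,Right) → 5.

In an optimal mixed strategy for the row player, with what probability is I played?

2/15

Row minima: I → -3, II → 3; maximin = 3.
Column maxima: Left → 10, Right → 5; minimax = 5.
3 ≠ 5, so there is no saddle point; optimal play is mixed.
Let the row player play I with probability p. Expected payoff against Left: 10p + 3(1−p) = 7p + 3; against Right: (-3)p + 5(1−p) = −8p + 5.
Setting these equal: 7p + 3 = −8p + 5 ⇒ 15p = 2 ⇒ p = 2/15, and the value is (7)·(2/15) + 3 = 59/15.
For the column player: with q = P(Left), equating I's and II's payoffs gives 13q − 3 = −2q + 5 ⇒ q = 8/15.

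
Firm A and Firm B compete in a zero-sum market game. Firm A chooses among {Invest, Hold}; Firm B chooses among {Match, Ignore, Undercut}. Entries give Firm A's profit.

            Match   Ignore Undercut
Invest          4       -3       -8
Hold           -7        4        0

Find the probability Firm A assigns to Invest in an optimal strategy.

7/19

Row minima: Invest → -8, Hold → -7; maximin = -7.
Column maxima: Match → 4, Ignore → 4, Undercut → 0; minimax = 0.
-7 ≠ 0, so there is no saddle point; optimal play is mixed.
Ignore is strictly dominated by Undercut (it gives Firm A strictly more in every row), so Firm B never plays it.
On the remaining 2×2 (Invest, Hold vs Match, Undercut):
Let Firm A play Invest with probability p. Expected payoff against Match: 4p + (-7)(1−p) = 11p − 7; against Undercut: (-8)p + 0(1−p) = −8p.
Setting these equal: 11p − 7 = −8p ⇒ 19p = 7 ⇒ p = 7/19, and the value is (11)·(7/19) − 7 = -56/19.
For Firm B: with q = P(Match), equating Invest's and Hold's payoffs gives 12q − 8 = −7q ⇒ q = 8/19.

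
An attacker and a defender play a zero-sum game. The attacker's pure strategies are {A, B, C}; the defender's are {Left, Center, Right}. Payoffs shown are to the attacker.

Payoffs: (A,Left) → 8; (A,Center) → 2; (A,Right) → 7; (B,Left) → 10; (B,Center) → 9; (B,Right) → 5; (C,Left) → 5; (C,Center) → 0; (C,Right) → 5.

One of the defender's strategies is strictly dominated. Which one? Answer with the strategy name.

Left

Center holds the attacker's payoff strictly below Left in every row: 2 < 8, 9 < 10, 0 < 5.
So Left is strictly dominated for the defender.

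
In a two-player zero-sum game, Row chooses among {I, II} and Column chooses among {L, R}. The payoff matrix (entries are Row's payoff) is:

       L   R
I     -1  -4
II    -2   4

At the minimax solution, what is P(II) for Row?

1/3

Row minima: I → -4, II → -2; maximin = -2.
Column maxima: L → -1, R → 4; minimax = -1.
-2 ≠ -1, so there is no saddle point; optimal play is mixed.
Let Row play I with probability p. Expected payoff against L: (-1)p + (-2)(1−p) = p − 2; against R: (-4)p + 4(1−p) = −8p + 4.
Setting these equal: p − 2 = −8p + 4 ⇒ 9p = 6 ⇒ p = 2/3, and the value is (1)·(2/3) − 2 = -4/3.
For Column: with q = P(L), equating I's and II's payoffs gives 3q − 4 = −6q + 4 ⇒ q = 8/9.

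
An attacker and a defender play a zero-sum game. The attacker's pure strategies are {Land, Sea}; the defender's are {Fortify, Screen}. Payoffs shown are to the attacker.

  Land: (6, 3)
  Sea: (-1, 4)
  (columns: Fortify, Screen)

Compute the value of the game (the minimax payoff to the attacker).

Row minima: Land → 3, Sea → -1; maximin = 3.
Column maxima: Fortify → 6, Screen → 4; minimax = 4.
3 ≠ 4, so there is no saddle point; optimal play is mixed.
Let the attacker play Land with probability p. Expected payoff against Fortify: 6p + (-1)(1−p) = 7p − 1; against Screen: 3p + 4(1−p) = −p + 4.
Setting these equal: 7p − 1 = −p + 4 ⇒ 8p = 5 ⇒ p = 5/8, and the value is (7)·(5/8) − 1 = 27/8.
For the defender: with q = P(Fortify), equating Land's and Sea's payoffs gives 3q + 3 = −5q + 4 ⇒ q = 1/8.

27/8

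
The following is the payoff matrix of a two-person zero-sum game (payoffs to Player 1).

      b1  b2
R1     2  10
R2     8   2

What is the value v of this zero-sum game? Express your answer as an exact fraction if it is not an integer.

38/7

Row minima: R1 → 2, R2 → 2; maximin = 2.
Column maxima: b1 → 8, b2 → 10; minimax = 8.
2 ≠ 8, so there is no saddle point; optimal play is mixed.
Let Player 1 play R1 with probability p. Expected payoff against b1: 2p + 8(1−p) = −6p + 8; against b2: 10p + 2(1−p) = 8p + 2.
Setting these equal: −6p + 8 = 8p + 2 ⇒ −14p = -6 ⇒ p = 3/7, and the value is (-6)·(3/7) + 8 = 38/7.
For Player 2: with q = P(b1), equating R1's and R2's payoffs gives −8q + 10 = 6q + 2 ⇒ q = 4/7.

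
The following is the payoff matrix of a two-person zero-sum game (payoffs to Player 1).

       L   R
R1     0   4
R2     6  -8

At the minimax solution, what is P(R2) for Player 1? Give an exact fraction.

2/9

Row minima: R1 → 0, R2 → -8; maximin = 0.
Column maxima: L → 6, R → 4; minimax = 4.
0 ≠ 4, so there is no saddle point; optimal play is mixed.
Let Player 1 play R1 with probability p. Expected payoff against L: 0p + 6(1−p) = −6p + 6; against R: 4p + (-8)(1−p) = 12p − 8.
Setting these equal: −6p + 6 = 12p − 8 ⇒ −18p = -14 ⇒ p = 7/9, and the value is (-6)·(7/9) + 6 = 4/3.
For Player 2: with q = P(L), equating R1's and R2's payoffs gives −4q + 4 = 14q − 8 ⇒ q = 2/3.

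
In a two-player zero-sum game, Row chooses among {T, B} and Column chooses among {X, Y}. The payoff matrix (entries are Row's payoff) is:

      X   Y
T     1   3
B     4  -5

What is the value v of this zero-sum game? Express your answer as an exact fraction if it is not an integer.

Row minima: T → 1, B → -5; maximin = 1.
Column maxima: X → 4, Y → 3; minimax = 3.
1 ≠ 3, so there is no saddle point; optimal play is mixed.
Let Row play T with probability p. Expected payoff against X: 1p + 4(1−p) = −3p + 4; against Y: 3p + (-5)(1−p) = 8p − 5.
Setting these equal: −3p + 4 = 8p − 5 ⇒ −11p = -9 ⇒ p = 9/11, and the value is (-3)·(9/11) + 4 = 17/11.
For Column: with q = P(X), equating T's and B's payoffs gives −2q + 3 = 9q − 5 ⇒ q = 8/11.

17/11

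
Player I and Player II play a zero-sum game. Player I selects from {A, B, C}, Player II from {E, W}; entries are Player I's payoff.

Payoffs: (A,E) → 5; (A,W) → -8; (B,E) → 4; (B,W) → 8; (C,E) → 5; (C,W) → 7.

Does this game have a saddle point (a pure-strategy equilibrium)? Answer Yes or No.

Yes

Row minima: A → -8, B → 4, C → 5; maximin = 5.
Column maxima: E → 5, W → 8; minimax = 5.
maximin = minimax = 5, so a saddle point exists.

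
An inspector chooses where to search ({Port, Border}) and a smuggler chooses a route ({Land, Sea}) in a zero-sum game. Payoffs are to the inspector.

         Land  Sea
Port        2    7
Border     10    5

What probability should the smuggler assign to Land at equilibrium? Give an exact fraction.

Row minima: Port → 2, Border → 5; maximin = 5.
Column maxima: Land → 10, Sea → 7; minimax = 7.
5 ≠ 7, so there is no saddle point; optimal play is mixed.
Let the inspector play Port with probability p. Expected payoff against Land: 2p + 10(1−p) = −8p + 10; against Sea: 7p + 5(1−p) = 2p + 5.
Setting these equal: −8p + 10 = 2p + 5 ⇒ −10p = -5 ⇒ p = 1/2, and the value is (-8)·(1/2) + 10 = 6.
For the smuggler: with q = P(Land), equating Port's and Border's payoffs gives −5q + 7 = 5q + 5 ⇒ q = 1/5.

1/5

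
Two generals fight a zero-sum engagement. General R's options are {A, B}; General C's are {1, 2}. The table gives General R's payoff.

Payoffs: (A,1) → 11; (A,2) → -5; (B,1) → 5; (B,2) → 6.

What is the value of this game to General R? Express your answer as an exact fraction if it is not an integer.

91/17

Row minima: A → -5, B → 5; maximin = 5.
Column maxima: 1 → 11, 2 → 6; minimax = 6.
5 ≠ 6, so there is no saddle point; optimal play is mixed.
Let General R play A with probability p. Expected payoff against 1: 11p + 5(1−p) = 6p + 5; against 2: (-5)p + 6(1−p) = −11p + 6.
Setting these equal: 6p + 5 = −11p + 6 ⇒ 17p = 1 ⇒ p = 1/17, and the value is (6)·(1/17) + 5 = 91/17.
For General C: with q = P(1), equating A's and B's payoffs gives 16q − 5 = −q + 6 ⇒ q = 11/17.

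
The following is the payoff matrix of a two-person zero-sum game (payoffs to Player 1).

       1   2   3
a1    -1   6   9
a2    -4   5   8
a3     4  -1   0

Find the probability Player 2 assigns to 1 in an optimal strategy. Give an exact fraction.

7/12

Row minima: a1 → -1, a2 → -4, a3 → -1; maximin = -1.
Column maxima: 1 → 4, 2 → 6, 3 → 9; minimax = 4.
-1 ≠ 4, so there is no saddle point; optimal play is mixed.
a2 is strictly dominated by a1, so Player 1 never plays it.
3 is strictly dominated by 2 (it gives Player 1 strictly more in every row), so Player 2 never plays it.
On the remaining 2×2 (a1, a3 vs 1, 2):
Let Player 1 play a1 with probability p. Expected payoff against 1: (-1)p + 4(1−p) = −5p + 4; against 2: 6p + (-1)(1−p) = 7p − 1.
Setting these equal: −5p + 4 = 7p − 1 ⇒ −12p = -5 ⇒ p = 5/12, and the value is (-5)·(5/12) + 4 = 23/12.
For Player 2: with q = P(1), equating a1's and a3's payoffs gives −7q + 6 = 5q − 1 ⇒ q = 7/12.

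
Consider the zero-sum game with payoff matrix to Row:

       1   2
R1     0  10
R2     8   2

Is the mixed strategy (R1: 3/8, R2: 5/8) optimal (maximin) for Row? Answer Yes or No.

Yes

Against 1 this mix gives (3/8)·0 + (5/8)·8 = 5.
Against 2 this mix gives (3/8)·10 + (5/8)·2 = 5.
All of Column's active replies (1, 2) yield 5, and no column does worse for Row. The mix makes Column indifferent and guarantees 5, so it is optimal.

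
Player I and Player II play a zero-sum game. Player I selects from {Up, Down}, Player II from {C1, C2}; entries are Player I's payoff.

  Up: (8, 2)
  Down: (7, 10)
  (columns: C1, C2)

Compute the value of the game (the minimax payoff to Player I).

Row minima: Up → 2, Down → 7; maximin = 7.
Column maxima: C1 → 8, C2 → 10; minimax = 8.
7 ≠ 8, so there is no saddle point; optimal play is mixed.
Let Player I play Up with probability p. Expected payoff against C1: 8p + 7(1−p) = p + 7; against C2: 2p + 10(1−p) = −8p + 10.
Setting these equal: p + 7 = −8p + 10 ⇒ 9p = 3 ⇒ p = 1/3, and the value is (1)·(1/3) + 7 = 22/3.
For Player II: with q = P(C1), equating Up's and Down's payoffs gives 6q + 2 = −3q + 10 ⇒ q = 8/9.

22/3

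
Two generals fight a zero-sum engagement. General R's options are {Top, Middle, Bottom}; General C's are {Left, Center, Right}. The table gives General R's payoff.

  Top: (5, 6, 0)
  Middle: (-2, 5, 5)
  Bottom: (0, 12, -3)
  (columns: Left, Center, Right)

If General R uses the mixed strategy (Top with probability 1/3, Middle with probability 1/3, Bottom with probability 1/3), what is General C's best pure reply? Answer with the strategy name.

Right

If General C plays Left, General R's expected payoff is (1/3)·5 + (1/3)·(-2) + (1/3)·0 = 1.
If General C plays Center, General R's expected payoff is (1/3)·6 + (1/3)·5 + (1/3)·12 = 23/3.
If General C plays Right, General R's expected payoff is (1/3)·0 + (1/3)·5 + (1/3)·(-3) = 2/3.
General C minimizes General R's payoff; the smallest is 2/3, so the best response is Right.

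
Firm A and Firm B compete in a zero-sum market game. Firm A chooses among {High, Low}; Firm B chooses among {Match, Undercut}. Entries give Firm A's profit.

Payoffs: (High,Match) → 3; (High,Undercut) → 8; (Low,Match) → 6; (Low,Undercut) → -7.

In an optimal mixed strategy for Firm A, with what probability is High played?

13/18

Row minima: High → 3, Low → -7; maximin = 3.
Column maxima: Match → 6, Undercut → 8; minimax = 6.
3 ≠ 6, so there is no saddle point; optimal play is mixed.
Let Firm A play High with probability p. Expected payoff against Match: 3p + 6(1−p) = −3p + 6; against Undercut: 8p + (-7)(1−p) = 15p − 7.
Setting these equal: −3p + 6 = 15p − 7 ⇒ −18p = -13 ⇒ p = 13/18, and the value is (-3)·(13/18) + 6 = 23/6.
For Firm B: with q = P(Match), equating High's and Low's payoffs gives −5q + 8 = 13q − 7 ⇒ q = 5/6.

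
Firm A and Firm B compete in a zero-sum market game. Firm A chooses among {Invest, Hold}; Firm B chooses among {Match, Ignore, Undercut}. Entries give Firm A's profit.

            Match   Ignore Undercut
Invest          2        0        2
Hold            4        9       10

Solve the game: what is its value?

Row minima: Invest → 0, Hold → 4; maximin = 4.
Column maxima: Match → 4, Ignore → 9, Undercut → 10; minimax = 4.
Since maximin = minimax = 4, there is a saddle point and the value is 4.

4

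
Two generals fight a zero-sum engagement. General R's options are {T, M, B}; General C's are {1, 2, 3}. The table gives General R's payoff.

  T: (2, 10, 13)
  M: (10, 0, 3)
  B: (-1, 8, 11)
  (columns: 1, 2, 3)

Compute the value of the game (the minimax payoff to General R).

50/9

Row minima: T → 2, M → 0, B → -1; maximin = 2.
Column maxima: 1 → 10, 2 → 10, 3 → 13; minimax = 10.
2 ≠ 10, so there is no saddle point; optimal play is mixed.
B is strictly dominated by T, so General R never plays it.
3 is strictly dominated by 2 (it gives General R strictly more in every row), so General C never plays it.
On the remaining 2×2 (T, M vs 1, 2):
Let General R play T with probability p. Expected payoff against 1: 2p + 10(1−p) = −8p + 10; against 2: 10p + 0(1−p) = 10p.
Setting these equal: −8p + 10 = 10p ⇒ −18p = -10 ⇒ p = 5/9, and the value is (-8)·(5/9) + 10 = 50/9.
For General C: with q = P(1), equating T's and M's payoffs gives −8q + 10 = 10q ⇒ q = 5/9.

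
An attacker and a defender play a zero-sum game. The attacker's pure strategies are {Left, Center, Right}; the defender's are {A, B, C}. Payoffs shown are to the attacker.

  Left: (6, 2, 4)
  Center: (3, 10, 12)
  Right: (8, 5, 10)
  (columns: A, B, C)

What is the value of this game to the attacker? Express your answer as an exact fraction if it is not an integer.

Row minima: Left → 2, Center → 3, Right → 5; maximin = 5.
Column maxima: A → 8, B → 10, C → 12; minimax = 8.
5 ≠ 8, so there is no saddle point; optimal play is mixed.
Left is strictly dominated by Right, so the attacker never plays it.
With Left eliminated, C is strictly dominated by A (it gives the attacker strictly more in every remaining row), so the defender never plays it.
On the remaining 2×2 (Center, Right vs A, B):
Let the attacker play Center with probability p. Expected payoff against A: 3p + 8(1−p) = −5p + 8; against B: 10p + 5(1−p) = 5p + 5.
Setting these equal: −5p + 8 = 5p + 5 ⇒ −10p = -3 ⇒ p = 3/10, and the value is (-5)·(3/10) + 8 = 13/2.
For the defender: with q = P(A), equating Center's and Right's payoffs gives −7q + 10 = 3q + 5 ⇒ q = 1/2.

13/2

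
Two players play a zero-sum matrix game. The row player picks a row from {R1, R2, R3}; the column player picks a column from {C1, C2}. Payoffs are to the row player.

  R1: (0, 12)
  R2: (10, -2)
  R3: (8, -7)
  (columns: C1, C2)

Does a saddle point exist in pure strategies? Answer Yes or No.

No

Row minima: R1 → 0, R2 → -2, R3 → -7; maximin = 0.
Column maxima: C1 → 10, C2 → 12; minimax = 10.
0 ≠ 10, so no pure-strategy equilibrium exists.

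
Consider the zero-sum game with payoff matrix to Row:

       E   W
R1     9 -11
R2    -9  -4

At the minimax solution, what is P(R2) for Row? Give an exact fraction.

4/5

Row minima: R1 → -11, R2 → -9; maximin = -9.
Column maxima: E → 9, W → -4; minimax = -4.
-9 ≠ -4, so there is no saddle point; optimal play is mixed.
Let Row play R1 with probability p. Expected payoff against E: 9p + (-9)(1−p) = 18p − 9; against W: (-11)p + (-4)(1−p) = −7p − 4.
Setting these equal: 18p − 9 = −7p − 4 ⇒ 25p = 5 ⇒ p = 1/5, and the value is (18)·(1/5) − 9 = -27/5.
For Column: with q = P(E), equating R1's and R2's payoffs gives 20q − 11 = −5q − 4 ⇒ q = 7/25.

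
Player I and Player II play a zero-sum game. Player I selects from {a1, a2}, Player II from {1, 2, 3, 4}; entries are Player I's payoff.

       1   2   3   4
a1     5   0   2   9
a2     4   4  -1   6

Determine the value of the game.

8/7

Row minima: a1 → 0, a2 → -1; maximin = 0.
Column maxima: 1 → 5, 2 → 4, 3 → 2, 4 → 9; minimax = 2.
0 ≠ 2, so there is no saddle point; optimal play is mixed.
1 is strictly dominated by 3 (it gives Player I strictly more in every row), so Player II never plays it.
4 is strictly dominated by 2 (it gives Player I strictly more in every row), so Player II never plays it.
On the remaining 2×2 (a1, a2 vs 2, 3):
Let Player I play a1 with probability p. Expected payoff against 2: 0p + 4(1−p) = −4p + 4; against 3: 2p + (-1)(1−p) = 3p − 1.
Setting these equal: −4p + 4 = 3p − 1 ⇒ −7p = -5 ⇒ p = 5/7, and the value is (-4)·(5/7) + 4 = 8/7.
For Player II: with q = P(2), equating a1's and a2's payoffs gives −2q + 2 = 5q − 1 ⇒ q = 3/7.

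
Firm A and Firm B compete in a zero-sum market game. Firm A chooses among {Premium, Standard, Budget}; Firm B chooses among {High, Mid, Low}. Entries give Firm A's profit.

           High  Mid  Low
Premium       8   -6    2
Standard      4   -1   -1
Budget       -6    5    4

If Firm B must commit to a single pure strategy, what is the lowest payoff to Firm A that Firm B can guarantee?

4

Column maxima: High → 8, Mid → 5, Low → 4.
The smallest of these is 4.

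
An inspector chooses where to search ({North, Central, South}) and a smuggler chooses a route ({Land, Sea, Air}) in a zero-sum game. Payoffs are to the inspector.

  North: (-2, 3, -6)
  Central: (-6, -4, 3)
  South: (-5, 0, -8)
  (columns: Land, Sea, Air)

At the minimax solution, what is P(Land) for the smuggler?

9/13

Row minima: North → -6, Central → -6, South → -8; maximin = -6.
Column maxima: Land → -2, Sea → 3, Air → 3; minimax = -2.
-6 ≠ -2, so there is no saddle point; optimal play is mixed.
South is strictly dominated by North, so the inspector never plays it.
Sea is strictly dominated by Land (it gives the inspector strictly more in every row), so the smuggler never plays it.
On the remaining 2×2 (North, Central vs Land, Air):
Let the inspector play North with probability p. Expected payoff against Land: (-2)p + (-6)(1−p) = 4p − 6; against Air: (-6)p + 3(1−p) = −9p + 3.
Setting these equal: 4p − 6 = −9p + 3 ⇒ 13p = 9 ⇒ p = 9/13, and the value is (4)·(9/13) − 6 = -42/13.
For the smuggler: with q = P(Land), equating North's and Central's payoffs gives 4q − 6 = −9q + 3 ⇒ q = 9/13.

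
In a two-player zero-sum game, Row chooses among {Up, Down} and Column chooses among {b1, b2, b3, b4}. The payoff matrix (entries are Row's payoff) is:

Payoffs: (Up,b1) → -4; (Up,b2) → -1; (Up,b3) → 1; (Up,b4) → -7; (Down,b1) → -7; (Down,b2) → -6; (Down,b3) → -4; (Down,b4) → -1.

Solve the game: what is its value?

Row minima: Up → -7, Down → -7; maximin = -7.
Column maxima: b1 → -4, b2 → -1, b3 → 1, b4 → -1; minimax = -4.
-7 ≠ -4, so there is no saddle point; optimal play is mixed.
b2 is strictly dominated by b1 (it gives Row strictly more in every row), so Column never plays it.
b3 is strictly dominated by b1 (it gives Row strictly more in every row), so Column never plays it.
On the remaining 2×2 (Up, Down vs b1, b4):
Let Row play Up with probability p. Expected payoff against b1: (-4)p + (-7)(1−p) = 3p − 7; against b4: (-7)p + (-1)(1−p) = −6p − 1.
Setting these equal: 3p − 7 = −6p − 1 ⇒ 9p = 6 ⇒ p = 2/3, and the value is (3)·(2/3) − 7 = -5.
For Column: with q = P(b1), equating Up's and Down's payoffs gives 3q − 7 = −6q − 1 ⇒ q = 2/3.

-5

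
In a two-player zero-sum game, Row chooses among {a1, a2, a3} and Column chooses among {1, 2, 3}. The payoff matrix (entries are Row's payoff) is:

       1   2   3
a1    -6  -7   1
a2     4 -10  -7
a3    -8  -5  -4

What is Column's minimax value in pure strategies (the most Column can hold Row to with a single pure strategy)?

Column maxima: 1 → 4, 2 → -5, 3 → 1.
The smallest of these is -5.

-5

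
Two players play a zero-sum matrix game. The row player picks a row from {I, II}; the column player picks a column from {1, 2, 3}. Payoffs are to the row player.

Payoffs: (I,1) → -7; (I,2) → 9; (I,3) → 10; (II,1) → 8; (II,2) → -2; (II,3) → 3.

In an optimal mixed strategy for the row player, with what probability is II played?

8/13

Row minima: I → -7, II → -2; maximin = -2.
Column maxima: 1 → 8, 2 → 9, 3 → 10; minimax = 8.
-2 ≠ 8, so there is no saddle point; optimal play is mixed.
3 is strictly dominated by 2 (it gives the row player strictly more in every row), so the column player never plays it.
On the remaining 2×2 (I, II vs 1, 2):
Let the row player play I with probability p. Expected payoff against 1: (-7)p + 8(1−p) = −15p + 8; against 2: 9p + (-2)(1−p) = 11p − 2.
Setting these equal: −15p + 8 = 11p − 2 ⇒ −26p = -10 ⇒ p = 5/13, and the value is (-15)·(5/13) + 8 = 29/13.
For the column player: with q = P(1), equating I's and II's payoffs gives −16q + 9 = 10q − 2 ⇒ q = 11/26.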